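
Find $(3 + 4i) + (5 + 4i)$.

(3 + 5) + (4 + 4)i = 8 + 8i


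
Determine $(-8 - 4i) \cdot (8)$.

(a1*a2 - b1*b2) + (a1*b2 + b1*a2)i
= (-64 - 0) + (0 + (-32))i
= -64 - 32i


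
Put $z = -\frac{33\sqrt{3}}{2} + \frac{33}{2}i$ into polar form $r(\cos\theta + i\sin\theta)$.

r = |z| = sqrt(a^2 + b^2) = sqrt((-33*sqrt(3)/2)^2 + (33/2)^2) = sqrt(3267/4 + 1089/4) = sqrt(1089) = 33
θ = arctan(b/a) = arctan(16.5/-28.5788) (quadrant-adjusted) = 150°
z = 33(cos 150° + i sin 150°)


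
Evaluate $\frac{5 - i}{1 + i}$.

Multiply numerator and denominator by conjugate (1 - i):
= (5 - i)(1 - i) / (1^2 + 1^2)
= (4 - 6i) / 2
= 2 - 3i


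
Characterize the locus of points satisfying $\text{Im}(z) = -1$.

Im(z) = y where z = x + yi; the equation y = -1 is satisfied by all points with that y-coordinate
Locus: Horizontal line y = -1


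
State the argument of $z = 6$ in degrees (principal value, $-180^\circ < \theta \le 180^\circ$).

b = 0 and a > 0, so z lies on the positive real axis: θ = 0°


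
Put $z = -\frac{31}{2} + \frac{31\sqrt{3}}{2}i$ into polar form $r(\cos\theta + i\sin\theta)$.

r = |z| = sqrt(a^2 + b^2) = sqrt((-31/2)^2 + (31*sqrt(3)/2)^2) = sqrt(961/4 + 2883/4) = sqrt(961) = 31
θ = arctan(b/a) = arctan(26.8468/-15.5) (quadrant-adjusted) = 120°
z = 31(cos 120° + i sin 120°)


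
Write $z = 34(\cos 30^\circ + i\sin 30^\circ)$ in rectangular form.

a = r cos θ = 34 * sqrt(3)/2 = 17*sqrt(3)
b = r sin θ = 34 * 1/2 = 17
z = 17*sqrt(3) + 17i


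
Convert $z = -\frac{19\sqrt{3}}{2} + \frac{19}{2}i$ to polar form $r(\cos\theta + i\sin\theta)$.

r = |z| = sqrt(a^2 + b^2) = sqrt((-19*sqrt(3)/2)^2 + (19/2)^2) = sqrt(1083/4 + 361/4) = sqrt(361) = 19
θ = arctan(b/a) = arctan(9.5/-16.4545) (quadrant-adjusted) = 150°
z = 19(cos 150° + i sin 150°)


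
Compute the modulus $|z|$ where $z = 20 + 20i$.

|z| = sqrt(a^2 + b^2) = sqrt(20^2 + 20^2) = sqrt(800) = sqrt(800)


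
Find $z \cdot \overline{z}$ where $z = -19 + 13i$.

z * conjugate(z) = |z|^2 = a^2 + b^2
= (-19)^2 + 13^2 = 530


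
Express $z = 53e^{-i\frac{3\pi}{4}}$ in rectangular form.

a = r cos θ = 53 * -sqrt(2)/2 = -53*sqrt(2)/2
b = r sin θ = 53 * -sqrt(2)/2 = -53*sqrt(2)/2
z = -53*sqrt(2)/2 - (53*sqrt(2)/2)i


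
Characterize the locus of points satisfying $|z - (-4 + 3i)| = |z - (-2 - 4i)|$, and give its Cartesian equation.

|z - z1| = |z - z2| means z is equidistant from z1 and z2,
i.e. the perpendicular bisector of the segment from (-4, 3) to (-2, -4) (midpoint (-3, -1/2)).
With z = x + yi, square both sides:
(x - (-4))^2 + (y - 3)^2 = (x - (-2))^2 + (y - (-4))^2
The x^2 and y^2 terms cancel: 4x + (-14)y = 20 - 25 = -5
Simplify: 4x - 14y = -5
Locus: Perpendicular bisector of the segment from (-4, 3) to (-2, -4): the line 4x - 14y = -5


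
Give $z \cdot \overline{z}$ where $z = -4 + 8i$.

z * conjugate(z) = |z|^2 = a^2 + b^2
= (-4)^2 + 8^2 = 80


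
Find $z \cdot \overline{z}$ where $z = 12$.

z * conjugate(z) = |z|^2 = a^2 + b^2
= 12^2 + 0^2 = 144


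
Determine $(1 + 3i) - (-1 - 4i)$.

(1 - (-1)) + (3 - (-4))i = 2 + 7i


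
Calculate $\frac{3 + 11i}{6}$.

Divisor is real, so divide each part by 6:
= 1/2 + (11/6)i


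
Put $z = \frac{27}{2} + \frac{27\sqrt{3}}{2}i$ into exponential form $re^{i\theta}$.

r = |z| = sqrt((27/2)^2 + (27*sqrt(3)/2)^2) = sqrt(729/4 + 2187/4) = sqrt(729) = 27
θ = arctan(b/a) = arctan(23.3827/13.5) (quadrant-adjusted) = 60° = π/3
z = 27e^(i*π/3)


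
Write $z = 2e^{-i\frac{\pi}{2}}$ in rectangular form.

a = r cos θ = 2 * 0 = 0
b = r sin θ = 2 * -1 = -2
z = -2i


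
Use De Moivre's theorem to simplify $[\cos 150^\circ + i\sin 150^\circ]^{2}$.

By De Moivre: z^n = r^n(cos(nθ) + i sin(nθ))
= 1^2(cos(2*150°) + i sin(2*150°))
= 1(cos 300° + i sin 300°)
= 1/2 - (sqrt(3)/2)i


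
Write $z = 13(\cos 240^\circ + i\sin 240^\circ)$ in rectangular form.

a = r cos θ = 13 * -1/2 = -13/2
b = r sin θ = 13 * -sqrt(3)/2 = -13*sqrt(3)/2
z = -13/2 - (13*sqrt(3)/2)i


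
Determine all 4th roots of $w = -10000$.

|w| = 10000, arg(w) = 180°
Root modulus = 10000^(1/4) = 10
Root arguments: θ_k = (180° + 360°k)/4 for k = 0, 1, ..., 3
Roots: 5*sqrt(2) + 5*sqrt(2)i, -5*sqrt(2) + 5*sqrt(2)i, -5*sqrt(2) - 5*sqrt(2)i, 5*sqrt(2) - 5*sqrt(2)i


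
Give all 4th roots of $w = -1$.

|w| = 1, arg(w) = 180°
Root modulus = 1^(1/4) = 1
Root arguments: θ_k = (180° + 360°k)/4 for k = 0, 1, ..., 3
Roots: sqrt(2)/2 + (sqrt(2)/2)i, -sqrt(2)/2 + (sqrt(2)/2)i, -sqrt(2)/2 - (sqrt(2)/2)i, sqrt(2)/2 - (sqrt(2)/2)i


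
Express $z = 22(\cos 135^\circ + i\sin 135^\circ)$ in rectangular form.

a = r cos θ = 22 * -sqrt(2)/2 = -11*sqrt(2)
b = r sin θ = 22 * sqrt(2)/2 = 11*sqrt(2)
z = -11*sqrt(2) + 11*sqrt(2)i


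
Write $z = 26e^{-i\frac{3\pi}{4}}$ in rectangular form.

a = r cos θ = 26 * -sqrt(2)/2 = -13*sqrt(2)
b = r sin θ = 26 * -sqrt(2)/2 = -13*sqrt(2)
z = -13*sqrt(2) - 13*sqrt(2)i


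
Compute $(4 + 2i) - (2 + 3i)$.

(4 - 2) + (2 - 3)i = 2 - i


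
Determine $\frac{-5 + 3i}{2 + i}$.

Multiply numerator and denominator by conjugate (2 - i):
= (-5 + 3i)(2 - i) / (2^2 + 1^2)
= (-7 + 11i) / 5
= -7/5 + (11/5)i


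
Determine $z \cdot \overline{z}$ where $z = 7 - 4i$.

z * conjugate(z) = |z|^2 = a^2 + b^2
= 7^2 + (-4)^2 = 65


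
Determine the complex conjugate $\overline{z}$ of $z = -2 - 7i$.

If z = a + bi, then conjugate(z) = a - bi
conjugate(-2 - 7i) = -2 + 7i


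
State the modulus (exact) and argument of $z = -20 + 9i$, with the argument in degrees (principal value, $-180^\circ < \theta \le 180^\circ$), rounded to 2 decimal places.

|z| = sqrt((-20)^2 + 9^2) = sqrt(481)
arg(z) = arctan(b/a) = arctan(9/-20) (quadrant-adjusted) = 155.77°


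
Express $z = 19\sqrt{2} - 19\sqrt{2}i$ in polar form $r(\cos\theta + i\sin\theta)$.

r = |z| = sqrt(a^2 + b^2) = sqrt((19*sqrt(2))^2 + (-19*sqrt(2))^2) = sqrt(722 + 722) = sqrt(1444) = 38
θ = arctan(b/a) = arctan(-26.8701/26.8701) (quadrant-adjusted) = 315°
z = 38(cos 315° + i sin 315°)


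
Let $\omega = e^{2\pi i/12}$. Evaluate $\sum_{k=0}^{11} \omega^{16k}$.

Let ζ = ω^16 = e^(2πi·16/12). Since 12 ∤ 16, ζ ≠ 1.
Sum = Σ_{k=0}^{11} ζ^k = (ζ^12 - 1)/(ζ - 1) = (ω^{16·12} - 1)/(ζ - 1) = (1 - 1)/(ζ - 1) = 0


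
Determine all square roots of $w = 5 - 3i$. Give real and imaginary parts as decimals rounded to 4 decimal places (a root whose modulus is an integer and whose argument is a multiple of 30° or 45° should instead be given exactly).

|w| = sqrt(34) ≈ 5.830952, arg(w) ≈ 329.036243°
Root modulus = sqrt(34)^(1/2) ≈ 2.414736
Root arguments: θ_k = (arg(w) + 360°k)/2 for k = 0, 1, ..., 1
Compute each root as (root modulus)(cos θ_k + i sin θ_k) using full-precision intermediates, then round to 4 decimal places.
Roots: -2.3271 + 0.6446i, 2.3271 - 0.6446i


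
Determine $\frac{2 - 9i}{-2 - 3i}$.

Multiply numerator and denominator by conjugate (-2 + 3i):
= (2 - 9i)(-2 + 3i) / ((-2)^2 + (-3)^2)
= (23 + 24i) / 13
= 23/13 + (24/13)i


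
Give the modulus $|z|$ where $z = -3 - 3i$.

|z| = sqrt(a^2 + b^2) = sqrt((-3)^2 + (-3)^2) = sqrt(18) = sqrt(18)


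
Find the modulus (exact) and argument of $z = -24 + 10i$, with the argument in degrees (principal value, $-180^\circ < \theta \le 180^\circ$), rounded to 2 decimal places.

|z| = sqrt((-24)^2 + 10^2) = 26
arg(z) = arctan(b/a) = arctan(10/-24) (quadrant-adjusted) = 157.38°


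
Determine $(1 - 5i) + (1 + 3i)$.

(1 + 1) + (-5 + 3)i = 2 - 2i


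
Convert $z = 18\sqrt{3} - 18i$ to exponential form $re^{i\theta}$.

r = |z| = sqrt((18*sqrt(3))^2 + (-18)^2) = sqrt(972 + 324) = sqrt(1296) = 36
θ = arctan(b/a) = arctan(-18/31.1769) (quadrant-adjusted) = -30° = -π/6
z = 36e^(-i*π/6)


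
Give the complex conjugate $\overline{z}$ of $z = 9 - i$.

If z = a + bi, then conjugate(z) = a - bi
conjugate(9 - i) = 9 + i


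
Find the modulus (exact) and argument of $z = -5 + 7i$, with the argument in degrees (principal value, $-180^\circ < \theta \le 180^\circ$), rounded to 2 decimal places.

|z| = sqrt((-5)^2 + 7^2) = sqrt(74)
arg(z) = arctan(b/a) = arctan(7/-5) (quadrant-adjusted) = 125.54°


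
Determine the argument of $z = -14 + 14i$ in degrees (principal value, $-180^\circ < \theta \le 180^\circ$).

θ = arctan(b/a) = arctan(14/-14) (quadrant-adjusted) = 135°


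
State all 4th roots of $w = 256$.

|w| = 256, arg(w) = 0°
Root modulus = 256^(1/4) = 4
Root arguments: θ_k = (0° + 360°k)/4 for k = 0, 1, ..., 3
Roots: 4, 4i, -4, -4i


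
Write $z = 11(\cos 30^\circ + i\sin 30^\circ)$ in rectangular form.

a = r cos θ = 11 * sqrt(3)/2 = 11*sqrt(3)/2
b = r sin θ = 11 * 1/2 = 11/2
z = 11*sqrt(3)/2 + (11/2)i


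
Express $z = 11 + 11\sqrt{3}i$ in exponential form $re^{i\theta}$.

r = |z| = sqrt((11)^2 + (11*sqrt(3))^2) = sqrt(121 + 363) = sqrt(484) = 22
θ = arctan(b/a) = arctan(19.0526/11) (quadrant-adjusted) = 60° = π/3
z = 22e^(i*π/3)


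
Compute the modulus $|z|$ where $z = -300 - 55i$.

|z| = sqrt(a^2 + b^2) = sqrt((-300)^2 + (-55)^2) = sqrt(93025) = 305


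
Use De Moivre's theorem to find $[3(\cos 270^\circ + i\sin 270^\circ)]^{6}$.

By De Moivre: z^n = r^n(cos(nθ) + i sin(nθ))
= 3^6(cos(6*270°) + i sin(6*270°))
= 729(cos 180° + i sin 180°)
= -729


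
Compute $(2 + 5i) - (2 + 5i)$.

(2 - 2) + (5 - 5)i = 0


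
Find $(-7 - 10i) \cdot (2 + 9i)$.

(a1*a2 - b1*b2) + (a1*b2 + b1*a2)i
= (-14 - (-90)) + (-63 + (-20))i
= 76 - 83i


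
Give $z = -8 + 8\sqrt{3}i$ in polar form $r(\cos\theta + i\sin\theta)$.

r = |z| = sqrt(a^2 + b^2) = sqrt((-8)^2 + (8*sqrt(3))^2) = sqrt(64 + 192) = sqrt(256) = 16
θ = arctan(b/a) = arctan(13.8564/-8) (quadrant-adjusted) = 120°
z = 16(cos 120° + i sin 120°)


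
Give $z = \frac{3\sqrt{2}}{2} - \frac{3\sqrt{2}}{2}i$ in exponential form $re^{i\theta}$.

r = |z| = sqrt((3*sqrt(2)/2)^2 + (-3*sqrt(2)/2)^2) = sqrt(9/2 + 9/2) = sqrt(9) = 3
θ = arctan(b/a) = arctan(-2.1213/2.1213) (quadrant-adjusted) = -45° = -π/4
z = 3e^(-i*π/4)


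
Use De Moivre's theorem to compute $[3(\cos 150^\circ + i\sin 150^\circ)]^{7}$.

By De Moivre: z^n = r^n(cos(nθ) + i sin(nθ))
= 3^7(cos(7*150°) + i sin(7*150°))
= 2187(cos 330° + i sin 330°)
= 2187*sqrt(3)/2 - (2187/2)i


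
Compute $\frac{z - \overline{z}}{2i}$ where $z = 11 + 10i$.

z - conjugate(z) = 2bi
(z - conjugate(z))/(2i) = 2bi/(2i) = b = 10


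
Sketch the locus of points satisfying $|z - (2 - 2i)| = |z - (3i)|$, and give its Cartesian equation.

|z - z1| = |z - z2| means z is equidistant from z1 and z2,
i.e. the perpendicular bisector of the segment from (2, -2) to (0, 3) (midpoint (1, 1/2)).
With z = x + yi, square both sides:
(x - 2)^2 + (y - (-2))^2 = (x - 0)^2 + (y - 3)^2
The x^2 and y^2 terms cancel: -4x + 10y = 9 - 8 = 1
Simplify: 4x - 10y = -1
Locus: Perpendicular bisector of the segment from (2, -2) to (0, 3): the line 4x - 10y = -1


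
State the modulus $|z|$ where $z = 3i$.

|z| = sqrt(a^2 + b^2) = sqrt(0^2 + 3^2) = sqrt(9) = 3


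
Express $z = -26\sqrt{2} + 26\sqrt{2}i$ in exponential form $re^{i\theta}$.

r = |z| = sqrt((-26*sqrt(2))^2 + (26*sqrt(2))^2) = sqrt(1352 + 1352) = sqrt(2704) = 52
θ = arctan(b/a) = arctan(36.7696/-36.7696) (quadrant-adjusted) = 135° = 3π/4
z = 52e^(i*3π/4)


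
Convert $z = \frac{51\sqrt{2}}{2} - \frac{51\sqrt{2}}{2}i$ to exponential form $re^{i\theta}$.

r = |z| = sqrt((51*sqrt(2)/2)^2 + (-51*sqrt(2)/2)^2) = sqrt(2601/2 + 2601/2) = sqrt(2601) = 51
θ = arctan(b/a) = arctan(-36.0624/36.0624) (quadrant-adjusted) = -45° = -π/4
z = 51e^(-i*π/4)


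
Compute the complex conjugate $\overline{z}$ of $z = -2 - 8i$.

If z = a + bi, then conjugate(z) = a - bi
conjugate(-2 - 8i) = -2 + 8i


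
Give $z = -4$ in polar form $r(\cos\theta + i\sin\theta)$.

r = |z| = sqrt(a^2 + b^2) = sqrt((-4)^2 + (0)^2) = sqrt(16 + 0) = sqrt(16) = 4
b = 0 and a < 0, so z lies on the negative real axis: θ = 180°
z = 4(cos 180° + i sin 180°)


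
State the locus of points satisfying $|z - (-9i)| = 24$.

|z - z0| = r describes a circle centered at z0 with radius r
Here z0 = -9i and r = 24
Locus: Circle centered at (0, -9) with radius 24


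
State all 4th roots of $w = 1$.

|w| = 1, arg(w) = 0°
Root modulus = 1^(1/4) = 1
Root arguments: θ_k = (0° + 360°k)/4 for k = 0, 1, ..., 3
Roots: 1, i, -1, -i


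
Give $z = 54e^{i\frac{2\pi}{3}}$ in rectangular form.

a = r cos θ = 54 * -1/2 = -27
b = r sin θ = 54 * sqrt(3)/2 = 27*sqrt(3)
z = -27 + 27*sqrt(3)i


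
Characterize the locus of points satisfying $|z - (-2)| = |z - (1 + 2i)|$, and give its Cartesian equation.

|z - z1| = |z - z2| means z is equidistant from z1 and z2,
i.e. the perpendicular bisector of the segment from (-2, 0) to (1, 2) (midpoint (-1/2, 1)).
With z = x + yi, square both sides:
(x - (-2))^2 + (y - 0)^2 = (x - 1)^2 + (y - 2)^2
The x^2 and y^2 terms cancel: 6x + 4y = 5 - 4 = 1
Simplify: 6x + 4y = 1
Locus: Perpendicular bisector of the segment from (-2, 0) to (1, 2): the line 6x + 4y = 1


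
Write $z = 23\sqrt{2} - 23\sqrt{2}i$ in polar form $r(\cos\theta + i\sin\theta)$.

r = |z| = sqrt(a^2 + b^2) = sqrt((23*sqrt(2))^2 + (-23*sqrt(2))^2) = sqrt(1058 + 1058) = sqrt(2116) = 46
θ = arctan(b/a) = arctan(-32.5269/32.5269) (quadrant-adjusted) = 315°
z = 46(cos 315° + i sin 315°)


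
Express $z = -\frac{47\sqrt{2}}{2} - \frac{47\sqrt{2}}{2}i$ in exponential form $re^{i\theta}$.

r = |z| = sqrt((-47*sqrt(2)/2)^2 + (-47*sqrt(2)/2)^2) = sqrt(2209/2 + 2209/2) = sqrt(2209) = 47
θ = arctan(b/a) = arctan(-33.234/-33.234) (quadrant-adjusted) = 225° = 5π/4
z = 47e^(i*5π/4)


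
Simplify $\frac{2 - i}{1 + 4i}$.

Multiply numerator and denominator by conjugate (1 - 4i):
= (2 - i)(1 - 4i) / (1^2 + 4^2)
= (-2 - 9i) / 17
= -2/17 - (9/17)i


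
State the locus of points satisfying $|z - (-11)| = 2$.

|z - z0| = r describes a circle centered at z0 with radius r
Here z0 = -11 and r = 2
Locus: Circle centered at (-11, 0) with radius 2


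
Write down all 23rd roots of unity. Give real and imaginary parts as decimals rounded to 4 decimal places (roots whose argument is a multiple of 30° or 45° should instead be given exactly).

ω_k = e^(2πik/23) = cos(2πk/23) + i sin(2πk/23) for k = 0, 1, ..., 22
Roots: 1, 0.9629 + 0.2698i, 0.8544 + 0.5196i, 0.6826 + 0.7308i, 0.4601 + 0.8879i, 0.2035 + 0.9791i, -0.0682 + 0.9977i, -0.3349 + 0.9423i, -0.5767 + 0.8170i, -0.7757 + 0.6311i, -0.9172 + 0.3984i, -0.9907 + 0.1362i, -0.9907 - 0.1362i, -0.9172 - 0.3984i, -0.7757 - 0.6311i, -0.5767 - 0.8170i, -0.3349 - 0.9423i, -0.0682 - 0.9977i, 0.2035 - 0.9791i, 0.4601 - 0.8879i, 0.6826 - 0.7308i, 0.8544 - 0.5196i, 0.9629 - 0.2698i


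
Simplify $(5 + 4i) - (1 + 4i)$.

(5 - 1) + (4 - 4)i = 4


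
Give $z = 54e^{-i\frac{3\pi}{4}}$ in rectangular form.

a = r cos θ = 54 * -sqrt(2)/2 = -27*sqrt(2)
b = r sin θ = 54 * -sqrt(2)/2 = -27*sqrt(2)
z = -27*sqrt(2) - 27*sqrt(2)i


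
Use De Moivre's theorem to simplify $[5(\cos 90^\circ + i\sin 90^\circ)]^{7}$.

By De Moivre: z^n = r^n(cos(nθ) + i sin(nθ))
= 5^7(cos(7*90°) + i sin(7*90°))
= 78125(cos 270° + i sin 270°)
= -78125i


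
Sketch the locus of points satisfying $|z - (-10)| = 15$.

|z - z0| = r describes a circle centered at z0 with radius r
Here z0 = -10 and r = 15
Locus: Circle centered at (-10, 0) with radius 15


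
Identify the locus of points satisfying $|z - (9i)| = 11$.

|z - z0| = r describes a circle centered at z0 with radius r
Here z0 = 9i and r = 11
Locus: Circle centered at (0, 9) with radius 11


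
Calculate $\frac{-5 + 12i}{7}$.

Divisor is real, so divide each part by 7:
= -5/7 + (12/7)i


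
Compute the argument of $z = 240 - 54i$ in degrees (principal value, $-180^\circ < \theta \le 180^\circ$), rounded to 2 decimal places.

θ = arctan(b/a) = arctan(-54/240) (quadrant-adjusted) = -12.68°


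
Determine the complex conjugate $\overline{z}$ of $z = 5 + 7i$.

If z = a + bi, then conjugate(z) = a - bi
conjugate(5 + 7i) = 5 - 7i


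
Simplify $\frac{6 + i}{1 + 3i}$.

Multiply numerator and denominator by conjugate (1 - 3i):
= (6 + i)(1 - 3i) / (1^2 + 3^2)
= (9 - 17i) / 10
= 9/10 - (17/10)i


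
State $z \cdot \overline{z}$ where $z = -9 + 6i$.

z * conjugate(z) = |z|^2 = a^2 + b^2
= (-9)^2 + 6^2 = 117


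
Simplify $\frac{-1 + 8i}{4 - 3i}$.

Multiply numerator and denominator by conjugate (4 + 3i):
= (-1 + 8i)(4 + 3i) / (4^2 + (-3)^2)
= (-28 + 29i) / 25
= -28/25 + (29/25)i


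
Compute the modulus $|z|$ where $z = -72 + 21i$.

|z| = sqrt(a^2 + b^2) = sqrt((-72)^2 + 21^2) = sqrt(5625) = 75


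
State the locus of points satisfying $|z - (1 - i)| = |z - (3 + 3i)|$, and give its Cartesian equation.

|z - z1| = |z - z2| means z is equidistant from z1 and z2,
i.e. the perpendicular bisector of the segment from (1, -1) to (3, 3) (midpoint (2, 1)).
With z = x + yi, square both sides:
(x - 1)^2 + (y - (-1))^2 = (x - 3)^2 + (y - 3)^2
The x^2 and y^2 terms cancel: 4x + 8y = 18 - 2 = 16
Simplify: x + 2y = 4
Locus: Perpendicular bisector of the segment from (1, -1) to (3, 3): the line x + 2y = 4


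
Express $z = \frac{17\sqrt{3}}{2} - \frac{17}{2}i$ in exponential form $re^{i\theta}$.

r = |z| = sqrt((17*sqrt(3)/2)^2 + (-17/2)^2) = sqrt(867/4 + 289/4) = sqrt(289) = 17
θ = arctan(b/a) = arctan(-8.5/14.7224) (quadrant-adjusted) = -30° = -π/6
z = 17e^(-i*π/6)


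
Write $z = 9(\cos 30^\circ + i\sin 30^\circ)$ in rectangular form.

a = r cos θ = 9 * sqrt(3)/2 = 9*sqrt(3)/2
b = r sin θ = 9 * 1/2 = 9/2
z = 9*sqrt(3)/2 + (9/2)i


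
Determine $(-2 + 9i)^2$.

(a + bi)^2 = a^2 - b^2 + 2abi
= (-2)^2 - 9^2 + 2*(-2)*9i
= -77 - 36i


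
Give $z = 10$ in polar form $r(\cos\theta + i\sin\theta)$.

r = |z| = sqrt(a^2 + b^2) = sqrt((10)^2 + (0)^2) = sqrt(100 + 0) = sqrt(100) = 10
b = 0 and a > 0, so z lies on the positive real axis: θ = 0°
z = 10(cos 0° + i sin 0°)


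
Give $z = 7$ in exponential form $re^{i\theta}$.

r = |z| = sqrt((7)^2 + (0)^2) = sqrt(49 + 0) = sqrt(49) = 7
b = 0 and a > 0, so z lies on the positive real axis: θ = 0
z = 7e^(i*0) = 7


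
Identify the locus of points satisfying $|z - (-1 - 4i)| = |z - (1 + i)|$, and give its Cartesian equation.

|z - z1| = |z - z2| means z is equidistant from z1 and z2,
i.e. the perpendicular bisector of the segment from (-1, -4) to (1, 1) (midpoint (0, -3/2)).
With z = x + yi, square both sides:
(x - (-1))^2 + (y - (-4))^2 = (x - 1)^2 + (y - 1)^2
The x^2 and y^2 terms cancel: 4x + 10y = 2 - 17 = -15
Simplify: 4x + 10y = -15
Locus: Perpendicular bisector of the segment from (-1, -4) to (1, 1): the line 4x + 10y = -15


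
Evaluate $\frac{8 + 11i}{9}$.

Divisor is real, so divide each part by 9:
= 8/9 + (11/9)i


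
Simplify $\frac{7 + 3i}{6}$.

Divisor is real, so divide each part by 6:
= 7/6 + (1/2)i


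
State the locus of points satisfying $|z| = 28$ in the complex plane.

|z| = 28 means sqrt(x^2 + y^2) = 28
This is a circle of radius 28 centered at the origin


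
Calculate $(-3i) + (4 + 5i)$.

(0 + 4) + (-3 + 5)i = 4 + 2i


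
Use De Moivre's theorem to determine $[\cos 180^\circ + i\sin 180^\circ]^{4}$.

By De Moivre: z^n = r^n(cos(nθ) + i sin(nθ))
= 1^4(cos(4*180°) + i sin(4*180°))
= 1(cos 0° + i sin 0°)
= 1


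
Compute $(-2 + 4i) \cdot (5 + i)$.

(a1*a2 - b1*b2) + (a1*b2 + b1*a2)i
= (-10 - 4) + (-2 + 20)i
= -14 + 18i


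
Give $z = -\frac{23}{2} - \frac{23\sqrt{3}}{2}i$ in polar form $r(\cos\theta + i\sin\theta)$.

r = |z| = sqrt(a^2 + b^2) = sqrt((-23/2)^2 + (-23*sqrt(3)/2)^2) = sqrt(529/4 + 1587/4) = sqrt(529) = 23
θ = arctan(b/a) = arctan(-19.9186/-11.5) (quadrant-adjusted) = 240°
z = 23(cos 240° + i sin 240°)


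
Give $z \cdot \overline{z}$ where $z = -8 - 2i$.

z * conjugate(z) = |z|^2 = a^2 + b^2
= (-8)^2 + (-2)^2 = 68


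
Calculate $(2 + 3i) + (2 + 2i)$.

(2 + 2) + (3 + 2)i = 4 + 5i


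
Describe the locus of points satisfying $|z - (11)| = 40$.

|z - z0| = r describes a circle centered at z0 with radius r
Here z0 = 11 and r = 40
Locus: Circle centered at (11, 0) with radius 40


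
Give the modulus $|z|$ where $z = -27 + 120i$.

|z| = sqrt(a^2 + b^2) = sqrt((-27)^2 + 120^2) = sqrt(15129) = 123


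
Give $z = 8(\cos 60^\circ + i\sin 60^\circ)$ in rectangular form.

a = r cos θ = 8 * 1/2 = 4
b = r sin θ = 8 * sqrt(3)/2 = 4*sqrt(3)
z = 4 + 4*sqrt(3)i


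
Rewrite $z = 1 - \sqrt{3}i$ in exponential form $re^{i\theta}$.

r = |z| = sqrt((1)^2 + (-sqrt(3))^2) = sqrt(1 + 3) = sqrt(4) = 2
θ = arctan(b/a) = arctan(-1.7321/1) (quadrant-adjusted) = -60° = -π/3
z = 2e^(-i*π/3)


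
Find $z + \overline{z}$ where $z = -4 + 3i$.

z + conjugate(z) = (a + bi) + (a - bi) = 2a
= 2 * (-4) = -8


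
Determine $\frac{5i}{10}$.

Divisor is real, so divide each part by 10:
= 0 + (1/2)i


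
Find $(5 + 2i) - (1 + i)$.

(5 - 1) + (2 - 1)i = 4 + i


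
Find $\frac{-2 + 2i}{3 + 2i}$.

Multiply numerator and denominator by conjugate (3 - 2i):
= (-2 + 2i)(3 - 2i) / (3^2 + 2^2)
= (-2 + 10i) / 13
= -2/13 + (10/13)i


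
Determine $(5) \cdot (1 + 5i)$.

(a1*a2 - b1*b2) + (a1*b2 + b1*a2)i
= (5 - 0) + (25 + 0)i
= 5 + 25i


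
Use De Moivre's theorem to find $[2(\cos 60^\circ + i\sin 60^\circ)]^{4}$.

By De Moivre: z^n = r^n(cos(nθ) + i sin(nθ))
= 2^4(cos(4*60°) + i sin(4*60°))
= 16(cos 240° + i sin 240°)
= -8 - 8*sqrt(3)i


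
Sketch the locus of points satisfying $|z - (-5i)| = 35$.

|z - z0| = r describes a circle centered at z0 with radius r
Here z0 = -5i and r = 35
Locus: Circle centered at (0, -5) with radius 35


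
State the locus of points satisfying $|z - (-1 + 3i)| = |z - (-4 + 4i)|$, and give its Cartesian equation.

|z - z1| = |z - z2| means z is equidistant from z1 and z2,
i.e. the perpendicular bisector of the segment from (-1, 3) to (-4, 4) (midpoint (-5/2, 7/2)).
With z = x + yi, square both sides:
(x - (-1))^2 + (y - 3)^2 = (x - (-4))^2 + (y - 4)^2
The x^2 and y^2 terms cancel: -6x + 2y = 32 - 10 = 22
Simplify: 3x - y = -11
Locus: Perpendicular bisector of the segment from (-1, 3) to (-4, 4): the line 3x - y = -11


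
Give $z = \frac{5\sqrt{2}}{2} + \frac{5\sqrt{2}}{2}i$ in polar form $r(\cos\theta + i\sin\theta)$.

r = |z| = sqrt(a^2 + b^2) = sqrt((5*sqrt(2)/2)^2 + (5*sqrt(2)/2)^2) = sqrt(25/2 + 25/2) = sqrt(25) = 5
θ = arctan(b/a) = arctan(3.5355/3.5355) (quadrant-adjusted) = 45°
z = 5(cos 45° + i sin 45°)


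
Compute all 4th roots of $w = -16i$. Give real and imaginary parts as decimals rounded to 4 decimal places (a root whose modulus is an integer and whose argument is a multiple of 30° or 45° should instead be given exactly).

|w| = 16, arg(w) = 270°
Root modulus = 16^(1/4) = 2
Root arguments: θ_k = (270° + 360°k)/4 for k = 0, 1, ..., 3
Compute each root as (root modulus)(cos θ_k + i sin θ_k) using full-precision intermediates, then round to 4 decimal places.
Roots: 0.7654 + 1.8478i, -1.8478 + 0.7654i, -0.7654 - 1.8478i, 1.8478 - 0.7654i


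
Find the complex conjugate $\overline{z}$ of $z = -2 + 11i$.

If z = a + bi, then conjugate(z) = a - bi
conjugate(-2 + 11i) = -2 - 11i


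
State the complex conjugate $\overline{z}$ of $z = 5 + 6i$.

If z = a + bi, then conjugate(z) = a - bi
conjugate(5 + 6i) = 5 - 6i


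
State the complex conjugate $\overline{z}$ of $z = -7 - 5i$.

If z = a + bi, then conjugate(z) = a - bi
conjugate(-7 - 5i) = -7 + 5i


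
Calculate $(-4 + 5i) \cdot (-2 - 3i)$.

(a1*a2 - b1*b2) + (a1*b2 + b1*a2)i
= (8 - (-15)) + (12 + (-10))i
= 23 + 2i


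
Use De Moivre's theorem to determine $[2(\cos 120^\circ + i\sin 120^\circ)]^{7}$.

By De Moivre: z^n = r^n(cos(nθ) + i sin(nθ))
= 2^7(cos(7*120°) + i sin(7*120°))
= 128(cos 120° + i sin 120°)
= -64 + 64*sqrt(3)i


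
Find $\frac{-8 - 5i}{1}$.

Divisor is real, so divide each part by 1:
= -8 - 5i


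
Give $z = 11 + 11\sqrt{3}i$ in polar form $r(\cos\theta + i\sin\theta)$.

r = |z| = sqrt(a^2 + b^2) = sqrt((11)^2 + (11*sqrt(3))^2) = sqrt(121 + 363) = sqrt(484) = 22
θ = arctan(b/a) = arctan(19.0526/11) (quadrant-adjusted) = 60°
z = 22(cos 60° + i sin 60°)


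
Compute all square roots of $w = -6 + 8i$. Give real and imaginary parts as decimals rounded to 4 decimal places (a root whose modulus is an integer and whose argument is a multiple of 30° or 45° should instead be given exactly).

|w| = 10, arg(w) ≈ 126.869898°
Root modulus = 10^(1/2) ≈ 3.162278
Root arguments: θ_k = (arg(w) + 360°k)/2 for k = 0, 1, ..., 1
Compute each root as (root modulus)(cos θ_k + i sin θ_k) using full-precision intermediates, then round to 4 decimal places.
Roots: 1.4142 + 2.8284i, -1.4142 - 2.8284i


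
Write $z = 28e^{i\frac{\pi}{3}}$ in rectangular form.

a = r cos θ = 28 * 1/2 = 14
b = r sin θ = 28 * sqrt(3)/2 = 14*sqrt(3)
z = 14 + 14*sqrt(3)i


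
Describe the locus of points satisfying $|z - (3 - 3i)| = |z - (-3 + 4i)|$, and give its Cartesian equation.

|z - z1| = |z - z2| means z is equidistant from z1 and z2,
i.e. the perpendicular bisector of the segment from (3, -3) to (-3, 4) (midpoint (0, 1/2)).
With z = x + yi, square both sides:
(x - 3)^2 + (y - (-3))^2 = (x - (-3))^2 + (y - 4)^2
The x^2 and y^2 terms cancel: -12x + 14y = 25 - 18 = 7
Simplify: 12x - 14y = -7
Locus: Perpendicular bisector of the segment from (3, -3) to (-3, 4): the line 12x - 14y = -7


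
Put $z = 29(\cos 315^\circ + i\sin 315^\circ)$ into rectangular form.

a = r cos θ = 29 * sqrt(2)/2 = 29*sqrt(2)/2
b = r sin θ = 29 * -sqrt(2)/2 = -29*sqrt(2)/2
z = 29*sqrt(2)/2 - (29*sqrt(2)/2)i


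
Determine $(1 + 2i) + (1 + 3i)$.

(1 + 1) + (2 + 3)i = 2 + 5i


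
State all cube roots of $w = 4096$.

|w| = 4096, arg(w) = 0°
Root modulus = 4096^(1/3) = 16
Root arguments: θ_k = (0° + 360°k)/3 for k = 0, 1, ..., 2
Roots: 16, -8 + 8*sqrt(3)i, -8 - 8*sqrt(3)i


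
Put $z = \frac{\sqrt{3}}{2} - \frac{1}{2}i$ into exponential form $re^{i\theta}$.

r = |z| = sqrt((sqrt(3)/2)^2 + (-1/2)^2) = sqrt(3/4 + 1/4) = sqrt(1) = 1
θ = arctan(b/a) = arctan(-0.5/0.866) (quadrant-adjusted) = -30° = -π/6
z = 1e^(-i*π/6)


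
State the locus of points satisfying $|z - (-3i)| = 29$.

|z - z0| = r describes a circle centered at z0 with radius r
Here z0 = -3i and r = 29
Locus: Circle centered at (0, -3) with radius 29


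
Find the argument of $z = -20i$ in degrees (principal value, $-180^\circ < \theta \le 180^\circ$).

a = 0 and b < 0, so z lies on the negative imaginary axis: θ = -90°


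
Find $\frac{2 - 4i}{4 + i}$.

Multiply numerator and denominator by conjugate (4 - i):
= (2 - 4i)(4 - i) / (4^2 + 1^2)
= (4 - 18i) / 17
= 4/17 - (18/17)i


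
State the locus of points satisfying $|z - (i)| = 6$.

|z - z0| = r describes a circle centered at z0 with radius r
Here z0 = i and r = 6
Locus: Circle centered at (0, 1) with radius 6


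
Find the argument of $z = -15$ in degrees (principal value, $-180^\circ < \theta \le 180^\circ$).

b = 0 and a < 0, so z lies on the negative real axis: θ = 180°


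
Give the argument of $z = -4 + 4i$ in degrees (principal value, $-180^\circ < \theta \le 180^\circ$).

θ = arctan(b/a) = arctan(4/-4) (quadrant-adjusted) = 135°


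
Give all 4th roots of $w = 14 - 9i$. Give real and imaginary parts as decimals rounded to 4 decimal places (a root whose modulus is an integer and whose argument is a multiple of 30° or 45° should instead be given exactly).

|w| = sqrt(277) ≈ 16.643317, arg(w) ≈ 327.264774°
Root modulus = sqrt(277)^(1/4) ≈ 2.019807
Root arguments: θ_k = (arg(w) + 360°k)/4 for k = 0, 1, ..., 3
Compute each root as (root modulus)(cos θ_k + i sin θ_k) using full-precision intermediates, then round to 4 decimal places.
Roots: 0.2875 + 1.9992i, -1.9992 + 0.2875i, -0.2875 - 1.9992i, 1.9992 - 0.2875i


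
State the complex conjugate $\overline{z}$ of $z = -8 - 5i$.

If z = a + bi, then conjugate(z) = a - bi
conjugate(-8 - 5i) = -8 + 5i


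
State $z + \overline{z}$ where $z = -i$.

z + conjugate(z) = (a + bi) + (a - bi) = 2a
= 2 * 0 = 0


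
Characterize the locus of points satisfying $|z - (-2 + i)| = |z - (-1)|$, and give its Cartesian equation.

|z - z1| = |z - z2| means z is equidistant from z1 and z2,
i.e. the perpendicular bisector of the segment from (-2, 1) to (-1, 0) (midpoint (-3/2, 1/2)).
With z = x + yi, square both sides:
(x - (-2))^2 + (y - 1)^2 = (x - (-1))^2 + (y - 0)^2
The x^2 and y^2 terms cancel: 2x + (-2)y = 1 - 5 = -4
Simplify: x - y = -2
Locus: Perpendicular bisector of the segment from (-2, 1) to (-1, 0): the line x - y = -2


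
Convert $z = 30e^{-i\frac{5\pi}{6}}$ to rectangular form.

a = r cos θ = 30 * -sqrt(3)/2 = -15*sqrt(3)
b = r sin θ = 30 * -1/2 = -15
z = -15*sqrt(3) - 15i


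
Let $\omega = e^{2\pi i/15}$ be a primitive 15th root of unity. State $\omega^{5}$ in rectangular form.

ω^5 = e^(2πi·5/15) = e^(i·2π/3)
= cos(2π/3) + i sin(2π/3)
= -1/2 + (sqrt(3)/2)i


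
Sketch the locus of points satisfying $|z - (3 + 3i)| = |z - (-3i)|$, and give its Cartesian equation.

|z - z1| = |z - z2| means z is equidistant from z1 and z2,
i.e. the perpendicular bisector of the segment from (3, 3) to (0, -3) (midpoint (3/2, 0)).
With z = x + yi, square both sides:
(x - 3)^2 + (y - 3)^2 = (x - 0)^2 + (y - (-3))^2
The x^2 and y^2 terms cancel: -6x + (-12)y = 9 - 18 = -9
Simplify: 2x + 4y = 3
Locus: Perpendicular bisector of the segment from (3, 3) to (0, -3): the line 2x + 4y = 3


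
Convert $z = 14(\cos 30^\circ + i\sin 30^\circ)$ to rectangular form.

a = r cos θ = 14 * sqrt(3)/2 = 7*sqrt(3)
b = r sin θ = 14 * 1/2 = 7
z = 7*sqrt(3) + 7i


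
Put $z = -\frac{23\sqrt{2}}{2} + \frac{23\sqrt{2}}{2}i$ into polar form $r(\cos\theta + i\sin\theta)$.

r = |z| = sqrt(a^2 + b^2) = sqrt((-23*sqrt(2)/2)^2 + (23*sqrt(2)/2)^2) = sqrt(529/2 + 529/2) = sqrt(529) = 23
θ = arctan(b/a) = arctan(16.2635/-16.2635) (quadrant-adjusted) = 135°
z = 23(cos 135° + i sin 135°)


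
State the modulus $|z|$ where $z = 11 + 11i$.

|z| = sqrt(a^2 + b^2) = sqrt(11^2 + 11^2) = sqrt(242) = sqrt(242)


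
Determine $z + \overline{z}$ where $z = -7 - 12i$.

z + conjugate(z) = (a + bi) + (a - bi) = 2a
= 2 * (-7) = -14


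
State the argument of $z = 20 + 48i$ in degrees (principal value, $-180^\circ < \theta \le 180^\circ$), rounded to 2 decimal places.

θ = arctan(b/a) = arctan(48/20) (quadrant-adjusted) = 67.38°


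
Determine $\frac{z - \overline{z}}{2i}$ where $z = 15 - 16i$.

z - conjugate(z) = 2bi
(z - conjugate(z))/(2i) = 2bi/(2i) = b = -16


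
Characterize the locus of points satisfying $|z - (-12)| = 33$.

|z - z0| = r describes a circle centered at z0 with radius r
Here z0 = -12 and r = 33
Locus: Circle centered at (-12, 0) with radius 33


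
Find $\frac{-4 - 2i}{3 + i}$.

Multiply numerator and denominator by conjugate (3 - i):
= (-4 - 2i)(3 - i) / (3^2 + 1^2)
= (-14 - 2i) / 10
Divide through by 2: (-7 - i) / 5
= -7/5 - (1/5)i


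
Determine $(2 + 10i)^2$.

(a + bi)^2 = a^2 - b^2 + 2abi
= 2^2 - 10^2 + 2*2*10i
= -96 + 40i


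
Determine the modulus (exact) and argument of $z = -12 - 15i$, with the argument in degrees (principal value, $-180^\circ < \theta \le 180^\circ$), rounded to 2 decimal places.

|z| = sqrt((-12)^2 + (-15)^2) = sqrt(369)
arg(z) = arctan(b/a) = arctan(-15/-12) (quadrant-adjusted) = -128.66°


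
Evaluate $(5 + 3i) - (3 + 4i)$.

(5 - 3) + (3 - 4)i = 2 - i


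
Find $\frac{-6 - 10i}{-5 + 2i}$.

Multiply numerator and denominator by conjugate (-5 - 2i):
= (-6 - 10i)(-5 - 2i) / ((-5)^2 + 2^2)
= (10 + 62i) / 29
= 10/29 + (62/29)i


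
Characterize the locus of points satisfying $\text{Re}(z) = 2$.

Re(z) = x where z = x + yi; the equation x = 2 is satisfied by all points with that x-coordinate
Locus: Vertical line x = 2


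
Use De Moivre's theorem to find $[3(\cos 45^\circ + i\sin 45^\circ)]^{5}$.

By De Moivre: z^n = r^n(cos(nθ) + i sin(nθ))
= 3^5(cos(5*45°) + i sin(5*45°))
= 243(cos 225° + i sin 225°)
= -243*sqrt(2)/2 - (243*sqrt(2)/2)i


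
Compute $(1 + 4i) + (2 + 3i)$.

(1 + 2) + (4 + 3)i = 3 + 7i


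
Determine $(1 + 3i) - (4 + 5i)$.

(1 - 4) + (3 - 5)i = -3 - 2i


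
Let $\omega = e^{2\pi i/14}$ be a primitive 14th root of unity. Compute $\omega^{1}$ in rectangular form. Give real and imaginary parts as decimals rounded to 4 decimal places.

ω^1 = e^(2πi·1/14) = e^(i·1π/7)
= cos(1π/7) + i sin(1π/7)
= 0.9010 + 0.4339i


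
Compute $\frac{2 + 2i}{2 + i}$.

Multiply numerator and denominator by conjugate (2 - i):
= (2 + 2i)(2 - i) / (2^2 + 1^2)
= (6 + 2i) / 5
= 6/5 + (2/5)i


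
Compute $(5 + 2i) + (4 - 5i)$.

(5 + 4) + (2 + (-5))i = 9 - 3i


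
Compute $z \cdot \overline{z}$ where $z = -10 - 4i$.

z * conjugate(z) = |z|^2 = a^2 + b^2
= (-10)^2 + (-4)^2 = 116


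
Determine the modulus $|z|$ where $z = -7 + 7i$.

|z| = sqrt(a^2 + b^2) = sqrt((-7)^2 + 7^2) = sqrt(98) = sqrt(98)


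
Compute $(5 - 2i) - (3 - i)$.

(5 - 3) + (-2 - (-1))i = 2 - i


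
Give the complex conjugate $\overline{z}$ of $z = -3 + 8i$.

If z = a + bi, then conjugate(z) = a - bi
conjugate(-3 + 8i) = -3 - 8i


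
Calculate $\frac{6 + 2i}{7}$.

Divisor is real, so divide each part by 7:
= 6/7 + (2/7)i


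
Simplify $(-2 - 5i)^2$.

(a + bi)^2 = a^2 - b^2 + 2abi
= (-2)^2 - (-5)^2 + 2*(-2)*(-5)i
= -21 + 20i


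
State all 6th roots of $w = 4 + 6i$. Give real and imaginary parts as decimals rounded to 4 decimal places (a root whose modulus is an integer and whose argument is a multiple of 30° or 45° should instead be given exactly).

|w| = sqrt(52) ≈ 7.211103, arg(w) ≈ 56.309932°
Root modulus = sqrt(52)^(1/6) ≈ 1.389954
Root arguments: θ_k = (arg(w) + 360°k)/6 for k = 0, 1, ..., 5
Compute each root as (root modulus)(cos θ_k + i sin θ_k) using full-precision intermediates, then round to 4 decimal places.
Roots: 1.3713 + 0.2267i, 0.4894 + 1.3010i, -0.8820 + 1.0743i, -1.3713 - 0.2267i, -0.4894 - 1.3010i, 0.8820 - 1.0743i


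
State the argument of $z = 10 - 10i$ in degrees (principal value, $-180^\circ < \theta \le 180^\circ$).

θ = arctan(b/a) = arctan(-10/10) (quadrant-adjusted) = -45°


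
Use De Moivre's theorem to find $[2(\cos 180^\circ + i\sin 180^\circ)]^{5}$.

By De Moivre: z^n = r^n(cos(nθ) + i sin(nθ))
= 2^5(cos(5*180°) + i sin(5*180°))
= 32(cos 180° + i sin 180°)
= -32


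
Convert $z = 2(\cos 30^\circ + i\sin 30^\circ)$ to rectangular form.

a = r cos θ = 2 * sqrt(3)/2 = sqrt(3)
b = r sin θ = 2 * 1/2 = 1
z = sqrt(3) + i


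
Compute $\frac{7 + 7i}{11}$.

Divisor is real, so divide each part by 11:
= 7/11 + (7/11)i


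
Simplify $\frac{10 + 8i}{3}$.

Divisor is real, so divide each part by 3:
= 10/3 + (8/3)i


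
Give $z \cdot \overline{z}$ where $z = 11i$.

z * conjugate(z) = |z|^2 = a^2 + b^2
= 0^2 + 11^2 = 121


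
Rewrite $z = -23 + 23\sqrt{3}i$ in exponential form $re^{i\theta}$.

r = |z| = sqrt((-23)^2 + (23*sqrt(3))^2) = sqrt(529 + 1587) = sqrt(2116) = 46
θ = arctan(b/a) = arctan(39.8372/-23) (quadrant-adjusted) = 120° = 2π/3
z = 46e^(i*2π/3)


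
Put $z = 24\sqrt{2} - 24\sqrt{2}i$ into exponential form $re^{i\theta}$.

r = |z| = sqrt((24*sqrt(2))^2 + (-24*sqrt(2))^2) = sqrt(1152 + 1152) = sqrt(2304) = 48
θ = arctan(b/a) = arctan(-33.9411/33.9411) (quadrant-adjusted) = -45° = -π/4
z = 48e^(-i*π/4)


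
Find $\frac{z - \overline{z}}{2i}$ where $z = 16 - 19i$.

z - conjugate(z) = 2bi
(z - conjugate(z))/(2i) = 2bi/(2i) = b = -19


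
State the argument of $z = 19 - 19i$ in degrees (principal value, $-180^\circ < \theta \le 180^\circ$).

θ = arctan(b/a) = arctan(-19/19) (quadrant-adjusted) = -45°


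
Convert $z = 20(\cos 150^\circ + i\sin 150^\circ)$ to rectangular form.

a = r cos θ = 20 * -sqrt(3)/2 = -10*sqrt(3)
b = r sin θ = 20 * 1/2 = 10
z = -10*sqrt(3) + 10i


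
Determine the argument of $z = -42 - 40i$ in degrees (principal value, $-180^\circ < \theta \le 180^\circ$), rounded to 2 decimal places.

θ = arctan(b/a) = arctan(-40/-42) (quadrant-adjusted) = -136.40°


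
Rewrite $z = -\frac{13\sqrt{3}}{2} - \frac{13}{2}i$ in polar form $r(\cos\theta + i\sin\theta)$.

r = |z| = sqrt(a^2 + b^2) = sqrt((-13*sqrt(3)/2)^2 + (-13/2)^2) = sqrt(507/4 + 169/4) = sqrt(169) = 13
θ = arctan(b/a) = arctan(-6.5/-11.2583) (quadrant-adjusted) = 210°
z = 13(cos 210° + i sin 210°)


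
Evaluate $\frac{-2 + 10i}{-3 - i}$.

Multiply numerator and denominator by conjugate (-3 + i):
= (-2 + 10i)(-3 + i) / ((-3)^2 + (-1)^2)
= (-4 - 32i) / 10
Divide through by 2: (-2 - 16i) / 5
= -2/5 - (16/5)i


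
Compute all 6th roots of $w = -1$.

|w| = 1, arg(w) = 180°
Root modulus = 1^(1/6) = 1
Root arguments: θ_k = (180° + 360°k)/6 for k = 0, 1, ..., 5
Roots: sqrt(3)/2 + (1/2)i, i, -sqrt(3)/2 + (1/2)i, -sqrt(3)/2 - (1/2)i, -i, sqrt(3)/2 - (1/2)i


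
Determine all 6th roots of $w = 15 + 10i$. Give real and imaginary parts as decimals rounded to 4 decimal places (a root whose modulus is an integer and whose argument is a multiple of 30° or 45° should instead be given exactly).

|w| = sqrt(325) ≈ 18.027756, arg(w) ≈ 33.690068°
Root modulus = sqrt(325)^(1/6) ≈ 1.619286
Root arguments: θ_k = (arg(w) + 360°k)/6 for k = 0, 1, ..., 5
Compute each root as (root modulus)(cos θ_k + i sin θ_k) using full-precision intermediates, then round to 4 decimal places.
Roots: 1.6115 + 0.1584i, 0.6685 + 1.4748i, -0.9430 + 1.3164i, -1.6115 - 0.1584i, -0.6685 - 1.4748i, 0.9430 - 1.3164i


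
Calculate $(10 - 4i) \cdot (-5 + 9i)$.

(a1*a2 - b1*b2) + (a1*b2 + b1*a2)i
= (-50 - (-36)) + (90 + 20)i
= -14 + 110i


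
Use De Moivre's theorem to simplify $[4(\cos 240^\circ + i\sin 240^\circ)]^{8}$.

By De Moivre: z^n = r^n(cos(nθ) + i sin(nθ))
= 4^8(cos(8*240°) + i sin(8*240°))
= 65536(cos 120° + i sin 120°)
= -32768 + 32768*sqrt(3)i


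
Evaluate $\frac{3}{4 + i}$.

Multiply numerator and denominator by conjugate (4 - i):
= (3)(4 - i) / (4^2 + 1^2)
= (12 - 3i) / 17
= 12/17 - (3/17)i


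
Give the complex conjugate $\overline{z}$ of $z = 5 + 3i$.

If z = a + bi, then conjugate(z) = a - bi
conjugate(5 + 3i) = 5 - 3i


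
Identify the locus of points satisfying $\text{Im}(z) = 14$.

Im(z) = y where z = x + yi; the equation y = 14 is satisfied by all points with that y-coordinate
Locus: Horizontal line y = 14


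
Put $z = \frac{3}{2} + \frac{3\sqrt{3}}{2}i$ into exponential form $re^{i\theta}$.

r = |z| = sqrt((3/2)^2 + (3*sqrt(3)/2)^2) = sqrt(9/4 + 27/4) = sqrt(9) = 3
θ = arctan(b/a) = arctan(2.5981/1.5) (quadrant-adjusted) = 60° = π/3
z = 3e^(i*π/3)


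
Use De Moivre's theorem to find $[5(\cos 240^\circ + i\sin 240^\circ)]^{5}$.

By De Moivre: z^n = r^n(cos(nθ) + i sin(nθ))
= 5^5(cos(5*240°) + i sin(5*240°))
= 3125(cos 120° + i sin 120°)
= -3125/2 + (3125*sqrt(3)/2)i


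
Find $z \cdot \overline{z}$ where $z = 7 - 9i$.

z * conjugate(z) = |z|^2 = a^2 + b^2
= 7^2 + (-9)^2 = 130


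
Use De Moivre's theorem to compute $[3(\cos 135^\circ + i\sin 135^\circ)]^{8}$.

By De Moivre: z^n = r^n(cos(nθ) + i sin(nθ))
= 3^8(cos(8*135°) + i sin(8*135°))
= 6561(cos 0° + i sin 0°)
= 6561


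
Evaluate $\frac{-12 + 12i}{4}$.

Divisor is real, so divide each part by 4:
= -3 + 3i


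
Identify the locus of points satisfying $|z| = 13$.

|z| = r describes a circle of radius r centered at the origin
Locus: Circle centered at origin with radius 13
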